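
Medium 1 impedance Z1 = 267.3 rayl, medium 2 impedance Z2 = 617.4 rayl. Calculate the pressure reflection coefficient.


Given values:
  Z1 = 267.3 rayl, Z2 = 617.4 rayl
Formula: R = (Z2 - Z1) / (Z2 + Z1)
Numerator: Z2 - Z1 = 617.4 - 267.3 = 350.1
Denominator: Z2 + Z1 = 617.4 + 267.3 = 884.7
R = 350.1 / 884.7 = 0.3957

0.3957


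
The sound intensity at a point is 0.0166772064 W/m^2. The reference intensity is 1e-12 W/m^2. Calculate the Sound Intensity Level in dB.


Given values:
  I = 0.0166772064 W/m^2
  I_ref = 1e-12 W/m^2
Formula: SIL = 10 * log10(I / I_ref)
Compute ratio: I / I_ref = 16677206400
Compute log10: log10(16677206400) = 10.222123
Multiply: SIL = 10 * 10.222123 = 102.22

102.22 dB


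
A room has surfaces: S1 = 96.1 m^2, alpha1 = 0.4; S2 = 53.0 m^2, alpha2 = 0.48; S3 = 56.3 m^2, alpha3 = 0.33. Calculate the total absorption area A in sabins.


Given surfaces:
  Surface 1: 96.1 * 0.4 = 38.44
  Surface 2: 53.0 * 0.48 = 25.44
  Surface 3: 56.3 * 0.33 = 18.579
Formula: A = sum(Si * alpha_i)
A = 38.44 + 25.44 + 18.579
A = 82.46

82.46 sabins


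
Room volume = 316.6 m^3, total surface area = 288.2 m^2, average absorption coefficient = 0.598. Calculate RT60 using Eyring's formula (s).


Given values:
  V = 316.6 m^3, S = 288.2 m^2, alpha = 0.598
Formula: RT60 = 0.161 * V / (-S * ln(1 - alpha))
Compute ln(1 - 0.598) = ln(0.402) = -0.911303
Denominator: -288.2 * -0.911303 = 262.6375
Numerator: 0.161 * 316.6 = 50.9726
RT60 = 50.9726 / 262.6375 = 0.194

0.194 s


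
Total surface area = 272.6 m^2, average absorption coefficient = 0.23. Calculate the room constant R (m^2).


Given values:
  S = 272.6 m^2, alpha = 0.23
Formula: R = S * alpha / (1 - alpha)
Numerator: 272.6 * 0.23 = 62.698
Denominator: 1 - 0.23 = 0.77
R = 62.698 / 0.77 = 81.43

81.43 m^2


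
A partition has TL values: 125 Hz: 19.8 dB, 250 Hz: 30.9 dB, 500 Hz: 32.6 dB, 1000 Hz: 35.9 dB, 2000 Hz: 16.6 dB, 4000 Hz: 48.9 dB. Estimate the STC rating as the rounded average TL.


Given TL values at each frequency:
  125 Hz: 19.8 dB
  250 Hz: 30.9 dB
  500 Hz: 32.6 dB
  1000 Hz: 35.9 dB
  2000 Hz: 16.6 dB
  4000 Hz: 48.9 dB
Formula: STC ~ round(average of TL values)
Sum = 19.8 + 30.9 + 32.6 + 35.9 + 16.6 + 48.9 = 184.7
Average = 184.7 / 6 = 30.78
Rounded: 31

31


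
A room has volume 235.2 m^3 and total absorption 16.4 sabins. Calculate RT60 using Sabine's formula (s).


Given values:
  V = 235.2 m^3
  A = 16.4 sabins
Formula: RT60 = 0.161 * V / A
Numerator: 0.161 * 235.2 = 37.8672
RT60 = 37.8672 / 16.4 = 2.309

2.309 s


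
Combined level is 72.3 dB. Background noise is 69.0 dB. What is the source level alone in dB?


Given values:
  L_total = 72.3 dB, L_bg = 69.0 dB
Formula: L_source = 10 * log10(10^(L_total/10) - 10^(L_bg/10))
Convert to linear:
  10^(72.3/10) = 16982436.5246
  10^(69.0/10) = 7943282.3472
Difference: 16982436.5246 - 7943282.3472 = 9039154.1774
L_source = 10 * log10(9039154.1774) = 69.56

69.56 dB


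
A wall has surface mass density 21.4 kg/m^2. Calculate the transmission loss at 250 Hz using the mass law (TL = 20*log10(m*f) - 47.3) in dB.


Given values:
  m = 21.4 kg/m^2, f = 250 Hz
Formula: TL = 20 * log10(m * f) - 47.3
Compute m * f = 21.4 * 250 = 5350.0
Compute log10(5350.0) = 3.728354
Compute 20 * 3.728354 = 74.5671
TL = 74.5671 - 47.3 = 27.27

27.27 dB


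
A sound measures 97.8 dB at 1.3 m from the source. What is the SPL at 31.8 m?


Given values:
  SPL1 = 97.8 dB, r1 = 1.3 m, r2 = 31.8 m
Formula: SPL2 = SPL1 - 20 * log10(r2 / r1)
Compute ratio: r2 / r1 = 31.8 / 1.3 = 24.4615
Compute log10: log10(24.4615) = 1.388483
Compute drop: 20 * 1.388483 = 27.7697
SPL2 = 97.8 - 27.7697 = 70.03

70.03 dB


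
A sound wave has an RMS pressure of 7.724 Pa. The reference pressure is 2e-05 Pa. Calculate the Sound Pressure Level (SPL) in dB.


Given values:
  p = 7.724 Pa
  p_ref = 2e-05 Pa
Formula: SPL = 20 * log10(p / p_ref)
Compute ratio: p / p_ref = 7.724 / 2e-05 = 386200
Compute log10: log10(386200) = 5.586812
Multiply: SPL = 20 * 5.586812 = 111.74

111.74 dB


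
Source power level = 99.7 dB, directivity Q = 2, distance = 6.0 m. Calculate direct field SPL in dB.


Given values:
  Lw = 99.7 dB, Q = 2, r = 6.0 m
Formula: SPL = Lw + 10 * log10(Q / (4 * pi * r^2))
Compute 4 * pi * r^2 = 4 * pi * 6.0^2 = 452.3893
Compute Q / denom = 2 / 452.3893 = 0.00442097
Compute 10 * log10(0.00442097) = -23.5448
SPL = 99.7 + (-23.5448) = 76.16

76.16 dB


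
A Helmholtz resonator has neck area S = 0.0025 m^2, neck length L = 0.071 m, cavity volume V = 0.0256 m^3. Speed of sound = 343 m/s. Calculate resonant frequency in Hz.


Given values:
  S = 0.0025 m^2, L = 0.071 m, V = 0.0256 m^3, c = 343 m/s
Formula: f = (c / (2*pi)) * sqrt(S / (V * L))
Compute V * L = 0.0256 * 0.071 = 0.0018176
Compute S / (V * L) = 0.0025 / 0.0018176 = 1.3754
Compute sqrt(1.3754) = 1.172774
Compute c / (2*pi) = 343 / 6.283185 = 54.590148
f = 54.590148 * 1.172774 = 64.02

64.02 Hz


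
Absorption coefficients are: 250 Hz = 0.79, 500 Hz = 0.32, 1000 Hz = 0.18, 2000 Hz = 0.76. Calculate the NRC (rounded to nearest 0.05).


Given values:
  a_250 = 0.79, a_500 = 0.32
  a_1000 = 0.18, a_2000 = 0.76
Formula: NRC = (a250 + a500 + a1000 + a2000) / 4
Sum = 0.79 + 0.32 + 0.18 + 0.76 = 2.05
NRC = 2.05 / 4 = 0.5125
Rounded to nearest 0.05: 0.5

0.5


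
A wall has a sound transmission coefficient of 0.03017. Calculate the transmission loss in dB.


Given values:
  tau = 0.03017
Formula: TL = 10 * log10(1 / tau)
Compute 1 / tau = 1 / 0.03017 = 33.1455
Compute log10(33.1455) = 1.520425
TL = 10 * 1.520425 = 15.2

15.2 dB


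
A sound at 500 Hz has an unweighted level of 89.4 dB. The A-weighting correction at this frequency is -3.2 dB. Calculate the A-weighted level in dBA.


Given values:
  SPL = 89.4 dB
  A-weighting at 500 Hz = -3.2 dB
Formula: L_A = SPL + A_weight
L_A = 89.4 + (-3.2)
L_A = 86.2

86.2 dBA


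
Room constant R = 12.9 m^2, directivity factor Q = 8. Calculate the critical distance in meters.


Given values:
  R = 12.9 m^2, Q = 8
Formula: d_c = 0.141 * sqrt(Q * R)
Compute Q * R = 8 * 12.9 = 103.2
Compute sqrt(103.2) = 10.1587
d_c = 0.141 * 10.1587 = 1.432

1.432 m


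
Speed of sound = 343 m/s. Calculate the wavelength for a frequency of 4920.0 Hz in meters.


Given values:
  c = 343 m/s, f = 4920.0 Hz
Formula: lambda = c / f
lambda = 343 / 4920.0
lambda = 0.0697

0.0697 m


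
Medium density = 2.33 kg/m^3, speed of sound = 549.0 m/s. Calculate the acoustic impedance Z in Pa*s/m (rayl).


Given values:
  rho = 2.33 kg/m^3
  c = 549.0 m/s
Formula: Z = rho * c
Z = 2.33 * 549.0
Z = 1279.17

1279.17 rayl


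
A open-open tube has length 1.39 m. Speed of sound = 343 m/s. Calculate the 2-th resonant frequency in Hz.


Given values:
  Tube type: open-open, L = 1.39 m, c = 343 m/s, n = 2
Formula: f_n = n * c / (2 * L)
Compute 2 * L = 2 * 1.39 = 2.78
f = 2 * 343 / 2.78
f = 246.76

246.76 Hz


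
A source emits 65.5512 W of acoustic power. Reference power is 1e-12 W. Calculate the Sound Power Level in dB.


Given values:
  W = 65.5512 W
  W_ref = 1e-12 W
Formula: SWL = 10 * log10(W / W_ref)
Compute ratio: W / W_ref = 65551200000000
Compute log10: log10(65551200000000) = 13.816581
Multiply: SWL = 10 * 13.816581 = 138.17

138.17 dB


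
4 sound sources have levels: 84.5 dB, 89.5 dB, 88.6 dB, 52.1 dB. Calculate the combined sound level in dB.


Formula: L_total = 10 * log10( sum(10^(Li/10)) )
  Source 1: 10^(84.5/10) = 281838293.1264
  Source 2: 10^(89.5/10) = 891250938.1337
  Source 3: 10^(88.6/10) = 724435960.075
  Source 4: 10^(52.1/10) = 162181.0097
Sum of linear values = 1897687372.3448
L_total = 10 * log10(1897687372.3448) = 92.78

92.78 dB


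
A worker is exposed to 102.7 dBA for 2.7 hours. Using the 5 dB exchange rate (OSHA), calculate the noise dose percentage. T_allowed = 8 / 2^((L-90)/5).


Given values:
  L = 102.7 dBA, T = 2.7 hours
Formula: T_allowed = 8 / 2^((L - 90) / 5)
Compute exponent: (102.7 - 90) / 5 = 2.54
Compute 2^(2.54) = 5.81589
T_allowed = 8 / 5.81589 = 1.375542 hours
Dose = (T / T_allowed) * 100
Dose = (2.7 / 1.375542) * 100 = 196.29

196.29 %


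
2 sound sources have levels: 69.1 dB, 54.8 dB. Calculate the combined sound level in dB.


Formula: L_total = 10 * log10( sum(10^(Li/10)) )
  Source 1: 10^(69.1/10) = 8128305.1616
  Source 2: 10^(54.8/10) = 301995.172
Sum of linear values = 8430300.3336
L_total = 10 * log10(8430300.3336) = 69.26

69.26 dB


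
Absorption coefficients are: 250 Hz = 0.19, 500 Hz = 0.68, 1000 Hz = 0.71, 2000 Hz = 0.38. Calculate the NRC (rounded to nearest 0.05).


Given values:
  a_250 = 0.19, a_500 = 0.68
  a_1000 = 0.71, a_2000 = 0.38
Formula: NRC = (a250 + a500 + a1000 + a2000) / 4
Sum = 0.19 + 0.68 + 0.71 + 0.38 = 1.96
NRC = 1.96 / 4 = 0.49
Rounded to nearest 0.05: 0.5

0.5


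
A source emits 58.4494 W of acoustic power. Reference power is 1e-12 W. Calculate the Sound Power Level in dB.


Given values:
  W = 58.4494 W
  W_ref = 1e-12 W
Formula: SWL = 10 * log10(W / W_ref)
Compute ratio: W / W_ref = 58449400000000
Compute log10: log10(58449400000000) = 13.76678
Multiply: SWL = 10 * 13.76678 = 137.67

137.67 dB


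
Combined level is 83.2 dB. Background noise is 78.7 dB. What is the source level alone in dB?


Given values:
  L_total = 83.2 dB, L_bg = 78.7 dB
Formula: L_source = 10 * log10(10^(L_total/10) - 10^(L_bg/10))
Convert to linear:
  10^(83.2/10) = 208929613.0854
  10^(78.7/10) = 74131024.1301
Difference: 208929613.0854 - 74131024.1301 = 134798588.9553
L_source = 10 * log10(134798588.9553) = 81.3

81.3 dB


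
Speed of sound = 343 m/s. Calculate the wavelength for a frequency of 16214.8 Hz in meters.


Given values:
  c = 343 m/s, f = 16214.8 Hz
Formula: lambda = c / f
lambda = 343 / 16214.8
lambda = 0.0212

0.0212 m


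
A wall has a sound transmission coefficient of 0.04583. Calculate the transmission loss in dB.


Given values:
  tau = 0.04583
Formula: TL = 10 * log10(1 / tau)
Compute 1 / tau = 1 / 0.04583 = 21.8198
Compute log10(21.8198) = 1.338851
TL = 10 * 1.338851 = 13.39

13.39 dB


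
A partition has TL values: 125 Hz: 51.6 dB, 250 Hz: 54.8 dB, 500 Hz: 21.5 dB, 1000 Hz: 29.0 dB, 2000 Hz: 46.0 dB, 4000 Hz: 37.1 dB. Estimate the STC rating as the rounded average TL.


Given TL values at each frequency:
  125 Hz: 51.6 dB
  250 Hz: 54.8 dB
  500 Hz: 21.5 dB
  1000 Hz: 29.0 dB
  2000 Hz: 46.0 dB
  4000 Hz: 37.1 dB
Formula: STC ~ round(average of TL values)
Sum = 51.6 + 54.8 + 21.5 + 29.0 + 46.0 + 37.1 = 240.0
Average = 240.0 / 6 = 40.0
Rounded: 40

40


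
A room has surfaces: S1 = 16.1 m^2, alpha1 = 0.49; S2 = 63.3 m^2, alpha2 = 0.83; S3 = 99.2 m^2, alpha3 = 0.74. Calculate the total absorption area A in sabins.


Given surfaces:
  Surface 1: 16.1 * 0.49 = 7.889
  Surface 2: 63.3 * 0.83 = 52.539
  Surface 3: 99.2 * 0.74 = 73.408
Formula: A = sum(Si * alpha_i)
A = 7.889 + 52.539 + 73.408
A = 133.84

133.84 sabins


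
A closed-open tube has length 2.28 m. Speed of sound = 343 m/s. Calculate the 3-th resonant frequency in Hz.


Given values:
  Tube type: closed-open, L = 2.28 m, c = 343 m/s, n = 3
Formula: f_n = (2n - 1) * c / (4 * L)
Compute 2n - 1 = 2*3 - 1 = 5
Compute 4 * L = 4 * 2.28 = 9.12
f = 5 * 343 / 9.12
f = 188.05

188.05 Hz


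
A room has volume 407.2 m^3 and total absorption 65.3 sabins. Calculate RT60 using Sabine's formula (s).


Given values:
  V = 407.2 m^3
  A = 65.3 sabins
Formula: RT60 = 0.161 * V / A
Numerator: 0.161 * 407.2 = 65.5592
RT60 = 65.5592 / 65.3 = 1.004

1.004 s


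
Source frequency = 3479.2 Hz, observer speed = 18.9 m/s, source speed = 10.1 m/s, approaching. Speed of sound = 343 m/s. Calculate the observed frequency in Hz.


Given values:
  f_s = 3479.2 Hz, v_o = 18.9 m/s, v_s = 10.1 m/s
  Direction: approaching
Formula: f_o = f_s * (c + v_o) / (c - v_s)
Numerator: c + v_o = 343 + 18.9 = 361.9
Denominator: c - v_s = 343 - 10.1 = 332.9
f_o = 3479.2 * 361.9 / 332.9 = 3782.28

3782.28 Hz


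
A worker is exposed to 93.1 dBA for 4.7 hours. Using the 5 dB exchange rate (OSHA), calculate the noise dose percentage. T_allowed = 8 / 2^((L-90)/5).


Given values:
  L = 93.1 dBA, T = 4.7 hours
Formula: T_allowed = 8 / 2^((L - 90) / 5)
Compute exponent: (93.1 - 90) / 5 = 0.62
Compute 2^(0.62) = 1.536875
T_allowed = 8 / 1.536875 = 5.205368 hours
Dose = (T / T_allowed) * 100
Dose = (4.7 / 5.205368) * 100 = 90.29

90.29 %


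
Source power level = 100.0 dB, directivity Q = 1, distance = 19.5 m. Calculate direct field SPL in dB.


Given values:
  Lw = 100.0 dB, Q = 1, r = 19.5 m
Formula: SPL = Lw + 10 * log10(Q / (4 * pi * r^2))
Compute 4 * pi * r^2 = 4 * pi * 19.5^2 = 4778.3624
Compute Q / denom = 1 / 4778.3624 = 0.00020928
Compute 10 * log10(0.00020928) = -36.7927
SPL = 100.0 + (-36.7927) = 63.21

63.21 dB


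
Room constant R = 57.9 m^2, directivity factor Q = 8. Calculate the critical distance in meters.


Given values:
  R = 57.9 m^2, Q = 8
Formula: d_c = 0.141 * sqrt(Q * R)
Compute Q * R = 8 * 57.9 = 463.2
Compute sqrt(463.2) = 21.5221
d_c = 0.141 * 21.5221 = 3.035

3.035 m


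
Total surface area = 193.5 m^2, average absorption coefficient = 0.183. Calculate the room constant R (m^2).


Given values:
  S = 193.5 m^2, alpha = 0.183
Formula: R = S * alpha / (1 - alpha)
Numerator: 193.5 * 0.183 = 35.4105
Denominator: 1 - 0.183 = 0.817
R = 35.4105 / 0.817 = 43.34

43.34 m^2


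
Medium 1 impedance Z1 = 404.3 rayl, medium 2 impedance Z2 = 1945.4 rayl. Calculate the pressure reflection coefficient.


Given values:
  Z1 = 404.3 rayl, Z2 = 1945.4 rayl
Formula: R = (Z2 - Z1) / (Z2 + Z1)
Numerator: Z2 - Z1 = 1945.4 - 404.3 = 1541.1
Denominator: Z2 + Z1 = 1945.4 + 404.3 = 2349.7
R = 1541.1 / 2349.7 = 0.6559

0.6559


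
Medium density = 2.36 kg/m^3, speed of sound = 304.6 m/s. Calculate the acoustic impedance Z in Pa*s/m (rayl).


Given values:
  rho = 2.36 kg/m^3
  c = 304.6 m/s
Formula: Z = rho * c
Z = 2.36 * 304.6
Z = 718.86

718.86 rayl


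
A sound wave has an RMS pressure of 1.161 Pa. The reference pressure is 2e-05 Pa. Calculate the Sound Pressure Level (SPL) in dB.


Given values:
  p = 1.161 Pa
  p_ref = 2e-05 Pa
Formula: SPL = 20 * log10(p / p_ref)
Compute ratio: p / p_ref = 1.161 / 2e-05 = 58050
Compute log10: log10(58050) = 4.763802
Multiply: SPL = 20 * 4.763802 = 95.28

95.28 dB


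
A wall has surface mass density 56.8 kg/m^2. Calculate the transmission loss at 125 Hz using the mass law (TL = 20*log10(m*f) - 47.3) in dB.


Given values:
  m = 56.8 kg/m^2, f = 125 Hz
Formula: TL = 20 * log10(m * f) - 47.3
Compute m * f = 56.8 * 125 = 7100.0
Compute log10(7100.0) = 3.851258
Compute 20 * 3.851258 = 77.0252
TL = 77.0252 - 47.3 = 29.73

29.73 dB


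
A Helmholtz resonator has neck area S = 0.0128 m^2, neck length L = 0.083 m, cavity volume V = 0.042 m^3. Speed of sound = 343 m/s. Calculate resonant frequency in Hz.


Given values:
  S = 0.0128 m^2, L = 0.083 m, V = 0.042 m^3, c = 343 m/s
Formula: f = (c / (2*pi)) * sqrt(S / (V * L))
Compute V * L = 0.042 * 0.083 = 0.003486
Compute S / (V * L) = 0.0128 / 0.003486 = 3.6718
Compute sqrt(3.6718) = 1.916194
Compute c / (2*pi) = 343 / 6.283185 = 54.590148
f = 54.590148 * 1.916194 = 104.61

104.61 Hz


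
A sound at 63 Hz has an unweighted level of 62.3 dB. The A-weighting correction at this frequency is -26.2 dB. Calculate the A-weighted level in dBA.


Given values:
  SPL = 62.3 dB
  A-weighting at 63 Hz = -26.2 dB
Formula: L_A = SPL + A_weight
L_A = 62.3 + (-26.2)
L_A = 36.1

36.1 dBA


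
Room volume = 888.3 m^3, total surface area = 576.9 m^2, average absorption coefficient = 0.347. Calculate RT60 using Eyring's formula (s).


Given values:
  V = 888.3 m^3, S = 576.9 m^2, alpha = 0.347
Formula: RT60 = 0.161 * V / (-S * ln(1 - alpha))
Compute ln(1 - 0.347) = ln(0.653) = -0.426178
Denominator: -576.9 * -0.426178 = 245.8621
Numerator: 0.161 * 888.3 = 143.0163
RT60 = 143.0163 / 245.8621 = 0.582

0.582 s


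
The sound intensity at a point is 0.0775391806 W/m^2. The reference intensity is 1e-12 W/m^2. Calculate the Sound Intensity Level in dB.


Given values:
  I = 0.0775391806 W/m^2
  I_ref = 1e-12 W/m^2
Formula: SIL = 10 * log10(I / I_ref)
Compute ratio: I / I_ref = 77539180600
Compute log10: log10(77539180600) = 10.889521
Multiply: SIL = 10 * 10.889521 = 108.9

108.9 dB


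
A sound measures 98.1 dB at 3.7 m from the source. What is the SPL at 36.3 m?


Given values:
  SPL1 = 98.1 dB, r1 = 3.7 m, r2 = 36.3 m
Formula: SPL2 = SPL1 - 20 * log10(r2 / r1)
Compute ratio: r2 / r1 = 36.3 / 3.7 = 9.8108
Compute log10: log10(9.8108) = 0.991704
Compute drop: 20 * 0.991704 = 19.8341
SPL2 = 98.1 - 19.8341 = 78.27

78.27 dB


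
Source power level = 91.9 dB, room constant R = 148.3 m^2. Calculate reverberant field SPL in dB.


Given values:
  Lw = 91.9 dB, R = 148.3 m^2
Formula: SPL = Lw + 10 * log10(4 / R)
Compute 4 / R = 4 / 148.3 = 0.026972
Compute 10 * log10(0.026972) = -15.6909
SPL = 91.9 + (-15.6909) = 76.21

76.21 dB


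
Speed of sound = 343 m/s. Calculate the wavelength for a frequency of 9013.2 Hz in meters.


Given values:
  c = 343 m/s, f = 9013.2 Hz
Formula: lambda = c / f
lambda = 343 / 9013.2
lambda = 0.0381

0.0381 m


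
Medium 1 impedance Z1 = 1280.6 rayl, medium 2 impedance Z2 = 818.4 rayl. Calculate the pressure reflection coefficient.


Given values:
  Z1 = 1280.6 rayl, Z2 = 818.4 rayl
Formula: R = (Z2 - Z1) / (Z2 + Z1)
Numerator: Z2 - Z1 = 818.4 - 1280.6 = -462.2
Denominator: Z2 + Z1 = 818.4 + 1280.6 = 2099.0
R = -462.2 / 2099.0 = -0.2202

-0.2202


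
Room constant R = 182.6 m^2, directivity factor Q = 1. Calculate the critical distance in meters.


Given values:
  R = 182.6 m^2, Q = 1
Formula: d_c = 0.141 * sqrt(Q * R)
Compute Q * R = 1 * 182.6 = 182.6
Compute sqrt(182.6) = 13.513
d_c = 0.141 * 13.513 = 1.905

1.905 m


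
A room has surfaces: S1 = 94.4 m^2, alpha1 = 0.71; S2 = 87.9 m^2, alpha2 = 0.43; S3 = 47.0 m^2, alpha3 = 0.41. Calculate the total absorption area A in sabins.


Given surfaces:
  Surface 1: 94.4 * 0.71 = 67.024
  Surface 2: 87.9 * 0.43 = 37.797
  Surface 3: 47.0 * 0.41 = 19.27
Formula: A = sum(Si * alpha_i)
A = 67.024 + 37.797 + 19.27
A = 124.09

124.09 sabins


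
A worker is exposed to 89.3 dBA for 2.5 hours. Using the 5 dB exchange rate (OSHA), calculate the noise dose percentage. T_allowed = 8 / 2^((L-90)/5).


Given values:
  L = 89.3 dBA, T = 2.5 hours
Formula: T_allowed = 8 / 2^((L - 90) / 5)
Compute exponent: (89.3 - 90) / 5 = -0.14
Compute 2^(-0.14) = 0.907519
T_allowed = 8 / 0.907519 = 8.815242 hours
Dose = (T / T_allowed) * 100
Dose = (2.5 / 8.815242) * 100 = 28.36

28.36 %


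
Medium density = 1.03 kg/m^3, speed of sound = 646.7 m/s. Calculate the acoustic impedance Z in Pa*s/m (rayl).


Given values:
  rho = 1.03 kg/m^3
  c = 646.7 m/s
Formula: Z = rho * c
Z = 1.03 * 646.7
Z = 666.1

666.1 rayl


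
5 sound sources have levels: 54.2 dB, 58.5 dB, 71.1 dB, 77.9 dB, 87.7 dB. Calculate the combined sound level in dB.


Formula: L_total = 10 * log10( sum(10^(Li/10)) )
  Source 1: 10^(54.2/10) = 263026.7992
  Source 2: 10^(58.5/10) = 707945.7844
  Source 3: 10^(71.1/10) = 12882495.5169
  Source 4: 10^(77.9/10) = 61659500.1861
  Source 5: 10^(87.7/10) = 588843655.3556
Sum of linear values = 664356623.6422
L_total = 10 * log10(664356623.6422) = 88.22

88.22 dB


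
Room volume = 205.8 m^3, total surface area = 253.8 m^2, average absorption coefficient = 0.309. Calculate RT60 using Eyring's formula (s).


Given values:
  V = 205.8 m^3, S = 253.8 m^2, alpha = 0.309
Formula: RT60 = 0.161 * V / (-S * ln(1 - alpha))
Compute ln(1 - 0.309) = ln(0.691) = -0.369615
Denominator: -253.8 * -0.369615 = 93.8083
Numerator: 0.161 * 205.8 = 33.1338
RT60 = 33.1338 / 93.8083 = 0.353

0.353 s


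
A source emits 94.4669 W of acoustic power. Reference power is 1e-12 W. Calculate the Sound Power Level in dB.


Given values:
  W = 94.4669 W
  W_ref = 1e-12 W
Formula: SWL = 10 * log10(W / W_ref)
Compute ratio: W / W_ref = 94466900000000
Compute log10: log10(94466900000000) = 13.97528
Multiply: SWL = 10 * 13.97528 = 139.75

139.75 dB


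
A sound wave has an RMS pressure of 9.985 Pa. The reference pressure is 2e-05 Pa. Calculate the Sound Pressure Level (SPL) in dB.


Given values:
  p = 9.985 Pa
  p_ref = 2e-05 Pa
Formula: SPL = 20 * log10(p / p_ref)
Compute ratio: p / p_ref = 9.985 / 2e-05 = 499250
Compute log10: log10(499250) = 5.698318
Multiply: SPL = 20 * 5.698318 = 113.97

113.97 dB


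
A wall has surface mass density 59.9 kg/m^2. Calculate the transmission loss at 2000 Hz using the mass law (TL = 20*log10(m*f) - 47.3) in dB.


Given values:
  m = 59.9 kg/m^2, f = 2000 Hz
Formula: TL = 20 * log10(m * f) - 47.3
Compute m * f = 59.9 * 2000 = 119800.0
Compute log10(119800.0) = 5.078457
Compute 20 * 5.078457 = 101.5691
TL = 101.5691 - 47.3 = 54.27

54.27 dB


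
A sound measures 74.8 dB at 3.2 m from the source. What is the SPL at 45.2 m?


Given values:
  SPL1 = 74.8 dB, r1 = 3.2 m, r2 = 45.2 m
Formula: SPL2 = SPL1 - 20 * log10(r2 / r1)
Compute ratio: r2 / r1 = 45.2 / 3.2 = 14.125
Compute log10: log10(14.125) = 1.149988
Compute drop: 20 * 1.149988 = 22.9998
SPL2 = 74.8 - 22.9998 = 51.8

51.8 dB


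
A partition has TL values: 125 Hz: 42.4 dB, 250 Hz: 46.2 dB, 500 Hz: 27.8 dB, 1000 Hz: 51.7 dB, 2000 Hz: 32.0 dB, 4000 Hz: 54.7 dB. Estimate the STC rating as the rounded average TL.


Given TL values at each frequency:
  125 Hz: 42.4 dB
  250 Hz: 46.2 dB
  500 Hz: 27.8 dB
  1000 Hz: 51.7 dB
  2000 Hz: 32.0 dB
  4000 Hz: 54.7 dB
Formula: STC ~ round(average of TL values)
Sum = 42.4 + 46.2 + 27.8 + 51.7 + 32.0 + 54.7 = 254.8
Average = 254.8 / 6 = 42.47
Rounded: 42

42


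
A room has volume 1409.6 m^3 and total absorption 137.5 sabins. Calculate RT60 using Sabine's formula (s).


Given values:
  V = 1409.6 m^3
  A = 137.5 sabins
Formula: RT60 = 0.161 * V / A
Numerator: 0.161 * 1409.6 = 226.9456
RT60 = 226.9456 / 137.5 = 1.651

1.651 s


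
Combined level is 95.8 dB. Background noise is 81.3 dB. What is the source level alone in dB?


Given values:
  L_total = 95.8 dB, L_bg = 81.3 dB
Formula: L_source = 10 * log10(10^(L_total/10) - 10^(L_bg/10))
Convert to linear:
  10^(95.8/10) = 3801893963.2056
  10^(81.3/10) = 134896288.2592
Difference: 3801893963.2056 - 134896288.2592 = 3666997674.9464
L_source = 10 * log10(3666997674.9464) = 95.64

95.64 dB


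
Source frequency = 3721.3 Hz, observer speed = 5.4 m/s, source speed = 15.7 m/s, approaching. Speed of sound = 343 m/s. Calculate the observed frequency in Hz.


Given values:
  f_s = 3721.3 Hz, v_o = 5.4 m/s, v_s = 15.7 m/s
  Direction: approaching
Formula: f_o = f_s * (c + v_o) / (c - v_s)
Numerator: c + v_o = 343 + 5.4 = 348.4
Denominator: c - v_s = 343 - 15.7 = 327.3
f_o = 3721.3 * 348.4 / 327.3 = 3961.2

3961.2 Hz


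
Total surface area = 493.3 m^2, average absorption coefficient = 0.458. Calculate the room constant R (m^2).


Given values:
  S = 493.3 m^2, alpha = 0.458
Formula: R = S * alpha / (1 - alpha)
Numerator: 493.3 * 0.458 = 225.9314
Denominator: 1 - 0.458 = 0.542
R = 225.9314 / 0.542 = 416.85

416.85 m^2


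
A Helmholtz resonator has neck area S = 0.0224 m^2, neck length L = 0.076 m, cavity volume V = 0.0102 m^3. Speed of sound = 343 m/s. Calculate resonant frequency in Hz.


Given values:
  S = 0.0224 m^2, L = 0.076 m, V = 0.0102 m^3, c = 343 m/s
Formula: f = (c / (2*pi)) * sqrt(S / (V * L))
Compute V * L = 0.0102 * 0.076 = 0.0007752
Compute S / (V * L) = 0.0224 / 0.0007752 = 28.8958
Compute sqrt(28.8958) = 5.375481
Compute c / (2*pi) = 343 / 6.283185 = 54.590148
f = 54.590148 * 5.375481 = 293.45

293.45 Hz


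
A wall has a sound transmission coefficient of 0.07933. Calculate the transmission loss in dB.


Given values:
  tau = 0.07933
Formula: TL = 10 * log10(1 / tau)
Compute 1 / tau = 1 / 0.07933 = 12.6056
Compute log10(12.6056) = 1.100564
TL = 10 * 1.100564 = 11.01

11.01 dB


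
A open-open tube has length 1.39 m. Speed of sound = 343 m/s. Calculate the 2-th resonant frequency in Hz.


Given values:
  Tube type: open-open, L = 1.39 m, c = 343 m/s, n = 2
Formula: f_n = n * c / (2 * L)
Compute 2 * L = 2 * 1.39 = 2.78
f = 2 * 343 / 2.78
f = 246.76

246.76 Hz


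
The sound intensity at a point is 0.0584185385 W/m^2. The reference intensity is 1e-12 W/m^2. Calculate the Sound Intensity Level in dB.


Given values:
  I = 0.0584185385 W/m^2
  I_ref = 1e-12 W/m^2
Formula: SIL = 10 * log10(I / I_ref)
Compute ratio: I / I_ref = 58418538500
Compute log10: log10(58418538500) = 10.766551
Multiply: SIL = 10 * 10.766551 = 107.67

107.67 dB


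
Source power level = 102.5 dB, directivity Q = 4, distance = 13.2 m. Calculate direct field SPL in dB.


Given values:
  Lw = 102.5 dB, Q = 4, r = 13.2 m
Formula: SPL = Lw + 10 * log10(Q / (4 * pi * r^2))
Compute 4 * pi * r^2 = 4 * pi * 13.2^2 = 2189.5644
Compute Q / denom = 4 / 2189.5644 = 0.00182685
Compute 10 * log10(0.00182685) = -27.383
SPL = 102.5 + (-27.383) = 75.12

75.12 dB


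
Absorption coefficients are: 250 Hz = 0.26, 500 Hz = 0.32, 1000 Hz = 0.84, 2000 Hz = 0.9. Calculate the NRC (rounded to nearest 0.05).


Given values:
  a_250 = 0.26, a_500 = 0.32
  a_1000 = 0.84, a_2000 = 0.9
Formula: NRC = (a250 + a500 + a1000 + a2000) / 4
Sum = 0.26 + 0.32 + 0.84 + 0.9 = 2.32
NRC = 2.32 / 4 = 0.58
Rounded to nearest 0.05: 0.6

0.6


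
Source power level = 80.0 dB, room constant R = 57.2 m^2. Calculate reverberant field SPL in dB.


Given values:
  Lw = 80.0 dB, R = 57.2 m^2
Formula: SPL = Lw + 10 * log10(4 / R)
Compute 4 / R = 4 / 57.2 = 0.06993
Compute 10 * log10(0.06993) = -11.5534
SPL = 80.0 + (-11.5534) = 68.45

68.45 dB


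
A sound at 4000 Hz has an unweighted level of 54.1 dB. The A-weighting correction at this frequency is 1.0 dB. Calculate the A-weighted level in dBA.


Given values:
  SPL = 54.1 dB
  A-weighting at 4000 Hz = 1.0 dB
Formula: L_A = SPL + A_weight
L_A = 54.1 + (1.0)
L_A = 55.1

55.1 dBA


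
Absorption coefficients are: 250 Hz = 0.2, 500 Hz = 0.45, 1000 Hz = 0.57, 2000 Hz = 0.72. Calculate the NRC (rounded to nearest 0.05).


Given values:
  a_250 = 0.2, a_500 = 0.45
  a_1000 = 0.57, a_2000 = 0.72
Formula: NRC = (a250 + a500 + a1000 + a2000) / 4
Sum = 0.2 + 0.45 + 0.57 + 0.72 = 1.94
NRC = 1.94 / 4 = 0.485
Rounded to nearest 0.05: 0.5

0.5


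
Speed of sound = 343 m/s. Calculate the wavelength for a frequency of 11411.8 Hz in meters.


Given values:
  c = 343 m/s, f = 11411.8 Hz
Formula: lambda = c / f
lambda = 343 / 11411.8
lambda = 0.0301

0.0301 m


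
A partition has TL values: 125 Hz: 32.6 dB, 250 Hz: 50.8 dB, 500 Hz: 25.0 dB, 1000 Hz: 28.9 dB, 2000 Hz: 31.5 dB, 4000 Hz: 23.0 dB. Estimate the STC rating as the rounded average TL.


Given TL values at each frequency:
  125 Hz: 32.6 dB
  250 Hz: 50.8 dB
  500 Hz: 25.0 dB
  1000 Hz: 28.9 dB
  2000 Hz: 31.5 dB
  4000 Hz: 23.0 dB
Formula: STC ~ round(average of TL values)
Sum = 32.6 + 50.8 + 25.0 + 28.9 + 31.5 + 23.0 = 191.8
Average = 191.8 / 6 = 31.97
Rounded: 32

32


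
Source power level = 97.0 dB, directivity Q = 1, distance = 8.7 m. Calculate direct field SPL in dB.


Given values:
  Lw = 97.0 dB, Q = 1, r = 8.7 m
Formula: SPL = Lw + 10 * log10(Q / (4 * pi * r^2))
Compute 4 * pi * r^2 = 4 * pi * 8.7^2 = 951.1486
Compute Q / denom = 1 / 951.1486 = 0.00105136
Compute 10 * log10(0.00105136) = -29.7825
SPL = 97.0 + (-29.7825) = 67.22

67.22 dB


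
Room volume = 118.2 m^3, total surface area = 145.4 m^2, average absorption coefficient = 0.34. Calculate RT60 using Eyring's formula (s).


Given values:
  V = 118.2 m^3, S = 145.4 m^2, alpha = 0.34
Formula: RT60 = 0.161 * V / (-S * ln(1 - alpha))
Compute ln(1 - 0.34) = ln(0.66) = -0.415515
Denominator: -145.4 * -0.415515 = 60.4159
Numerator: 0.161 * 118.2 = 19.0302
RT60 = 19.0302 / 60.4159 = 0.315

0.315 s


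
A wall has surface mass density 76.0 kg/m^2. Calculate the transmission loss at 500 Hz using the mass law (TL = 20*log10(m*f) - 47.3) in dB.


Given values:
  m = 76.0 kg/m^2, f = 500 Hz
Formula: TL = 20 * log10(m * f) - 47.3
Compute m * f = 76.0 * 500 = 38000.0
Compute log10(38000.0) = 4.579784
Compute 20 * 4.579784 = 91.5957
TL = 91.5957 - 47.3 = 44.3

44.3 dB


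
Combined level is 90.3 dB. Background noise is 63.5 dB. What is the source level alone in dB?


Given values:
  L_total = 90.3 dB, L_bg = 63.5 dB
Formula: L_source = 10 * log10(10^(L_total/10) - 10^(L_bg/10))
Convert to linear:
  10^(90.3/10) = 1071519305.2376
  10^(63.5/10) = 2238721.1386
Difference: 1071519305.2376 - 2238721.1386 = 1069280584.099
L_source = 10 * log10(1069280584.099) = 90.29

90.29 dB


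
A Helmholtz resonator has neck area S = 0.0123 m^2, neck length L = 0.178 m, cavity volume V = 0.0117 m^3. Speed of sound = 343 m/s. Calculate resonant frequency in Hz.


Given values:
  S = 0.0123 m^2, L = 0.178 m, V = 0.0117 m^3, c = 343 m/s
Formula: f = (c / (2*pi)) * sqrt(S / (V * L))
Compute V * L = 0.0117 * 0.178 = 0.0020826
Compute S / (V * L) = 0.0123 / 0.0020826 = 5.9061
Compute sqrt(5.9061) = 2.430247
Compute c / (2*pi) = 343 / 6.283185 = 54.590148
f = 54.590148 * 2.430247 = 132.67

132.67 Hz


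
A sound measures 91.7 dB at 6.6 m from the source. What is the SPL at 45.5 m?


Given values:
  SPL1 = 91.7 dB, r1 = 6.6 m, r2 = 45.5 m
Formula: SPL2 = SPL1 - 20 * log10(r2 / r1)
Compute ratio: r2 / r1 = 45.5 / 6.6 = 6.8939
Compute log10: log10(6.8939) = 0.838465
Compute drop: 20 * 0.838465 = 16.7693
SPL2 = 91.7 - 16.7693 = 74.93

74.93 dB


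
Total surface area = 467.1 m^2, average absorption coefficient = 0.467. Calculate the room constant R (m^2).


Given values:
  S = 467.1 m^2, alpha = 0.467
Formula: R = S * alpha / (1 - alpha)
Numerator: 467.1 * 0.467 = 218.1357
Denominator: 1 - 0.467 = 0.533
R = 218.1357 / 0.533 = 409.26

409.26 m^2


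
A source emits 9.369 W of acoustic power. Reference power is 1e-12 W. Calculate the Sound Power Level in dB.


Given values:
  W = 9.369 W
  W_ref = 1e-12 W
Formula: SWL = 10 * log10(W / W_ref)
Compute ratio: W / W_ref = 9369000000000
Compute log10: log10(9369000000000) = 12.971693
Multiply: SWL = 10 * 12.971693 = 129.72

129.72 dB


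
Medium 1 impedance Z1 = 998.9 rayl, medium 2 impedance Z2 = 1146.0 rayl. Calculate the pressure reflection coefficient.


Given values:
  Z1 = 998.9 rayl, Z2 = 1146.0 rayl
Formula: R = (Z2 - Z1) / (Z2 + Z1)
Numerator: Z2 - Z1 = 1146.0 - 998.9 = 147.1
Denominator: Z2 + Z1 = 1146.0 + 998.9 = 2144.9
R = 147.1 / 2144.9 = 0.0686

0.0686


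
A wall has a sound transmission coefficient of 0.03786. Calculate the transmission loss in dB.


Given values:
  tau = 0.03786
Formula: TL = 10 * log10(1 / tau)
Compute 1 / tau = 1 / 0.03786 = 26.4131
Compute log10(26.4131) = 1.421819
TL = 10 * 1.421819 = 14.22

14.22 dB


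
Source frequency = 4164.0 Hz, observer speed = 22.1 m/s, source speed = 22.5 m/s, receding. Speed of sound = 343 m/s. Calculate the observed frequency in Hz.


Given values:
  f_s = 4164.0 Hz, v_o = 22.1 m/s, v_s = 22.5 m/s
  Direction: receding
Formula: f_o = f_s * (c - v_o) / (c + v_s)
Numerator: c - v_o = 343 - 22.1 = 320.9
Denominator: c + v_s = 343 + 22.5 = 365.5
f_o = 4164.0 * 320.9 / 365.5 = 3655.89

3655.89 Hz


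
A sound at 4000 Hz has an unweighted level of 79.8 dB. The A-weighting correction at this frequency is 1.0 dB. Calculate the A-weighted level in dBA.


Given values:
  SPL = 79.8 dB
  A-weighting at 4000 Hz = 1.0 dB
Formula: L_A = SPL + A_weight
L_A = 79.8 + (1.0)
L_A = 80.8

80.8 dBA


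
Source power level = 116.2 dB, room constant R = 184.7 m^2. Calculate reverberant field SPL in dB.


Given values:
  Lw = 116.2 dB, R = 184.7 m^2
Formula: SPL = Lw + 10 * log10(4 / R)
Compute 4 / R = 4 / 184.7 = 0.021657
Compute 10 * log10(0.021657) = -16.644
SPL = 116.2 + (-16.644) = 99.56

99.56 dB


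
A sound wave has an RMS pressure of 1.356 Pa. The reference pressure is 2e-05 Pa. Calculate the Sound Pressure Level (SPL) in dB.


Given values:
  p = 1.356 Pa
  p_ref = 2e-05 Pa
Formula: SPL = 20 * log10(p / p_ref)
Compute ratio: p / p_ref = 1.356 / 2e-05 = 67800
Compute log10: log10(67800) = 4.83123
Multiply: SPL = 20 * 4.83123 = 96.62

96.62 dB


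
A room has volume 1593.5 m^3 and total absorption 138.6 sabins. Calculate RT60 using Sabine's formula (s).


Given values:
  V = 1593.5 m^3
  A = 138.6 sabins
Formula: RT60 = 0.161 * V / A
Numerator: 0.161 * 1593.5 = 256.5535
RT60 = 256.5535 / 138.6 = 1.851

1.851 s


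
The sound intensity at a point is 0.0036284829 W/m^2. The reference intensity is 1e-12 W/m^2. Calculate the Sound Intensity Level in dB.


Given values:
  I = 0.0036284829 W/m^2
  I_ref = 1e-12 W/m^2
Formula: SIL = 10 * log10(I / I_ref)
Compute ratio: I / I_ref = 3628482900
Compute log10: log10(3628482900) = 9.559725
Multiply: SIL = 10 * 9.559725 = 95.6

95.6 dB


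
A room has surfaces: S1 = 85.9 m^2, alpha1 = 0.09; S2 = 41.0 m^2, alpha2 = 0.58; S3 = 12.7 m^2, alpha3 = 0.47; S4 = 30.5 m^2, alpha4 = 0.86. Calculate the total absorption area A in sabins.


Given surfaces:
  Surface 1: 85.9 * 0.09 = 7.731
  Surface 2: 41.0 * 0.58 = 23.78
  Surface 3: 12.7 * 0.47 = 5.969
  Surface 4: 30.5 * 0.86 = 26.23
Formula: A = sum(Si * alpha_i)
A = 7.731 + 23.78 + 5.969 + 26.23
A = 63.71

63.71 sabins


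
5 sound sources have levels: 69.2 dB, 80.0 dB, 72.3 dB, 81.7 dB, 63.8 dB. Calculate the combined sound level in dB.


Formula: L_total = 10 * log10( sum(10^(Li/10)) )
  Source 1: 10^(69.2/10) = 8317637.711
  Source 2: 10^(80.0/10) = 100000000.0
  Source 3: 10^(72.3/10) = 16982436.5246
  Source 4: 10^(81.7/10) = 147910838.8168
  Source 5: 10^(63.8/10) = 2398832.919
Sum of linear values = 275609745.9714
L_total = 10 * log10(275609745.9714) = 84.4

84.4 dB


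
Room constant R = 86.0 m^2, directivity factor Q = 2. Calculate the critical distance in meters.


Given values:
  R = 86.0 m^2, Q = 2
Formula: d_c = 0.141 * sqrt(Q * R)
Compute Q * R = 2 * 86.0 = 172.0
Compute sqrt(172.0) = 13.1149
d_c = 0.141 * 13.1149 = 1.849

1.849 m


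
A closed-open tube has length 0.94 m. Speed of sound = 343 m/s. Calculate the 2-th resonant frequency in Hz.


Given values:
  Tube type: closed-open, L = 0.94 m, c = 343 m/s, n = 2
Formula: f_n = (2n - 1) * c / (4 * L)
Compute 2n - 1 = 2*2 - 1 = 3
Compute 4 * L = 4 * 0.94 = 3.76
f = 3 * 343 / 3.76
f = 273.67

273.67 Hz


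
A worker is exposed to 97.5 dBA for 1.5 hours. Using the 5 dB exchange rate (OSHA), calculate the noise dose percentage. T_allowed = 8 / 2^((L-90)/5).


Given values:
  L = 97.5 dBA, T = 1.5 hours
Formula: T_allowed = 8 / 2^((L - 90) / 5)
Compute exponent: (97.5 - 90) / 5 = 1.5
Compute 2^(1.5) = 2.828427
T_allowed = 8 / 2.828427 = 2.828427 hours
Dose = (T / T_allowed) * 100
Dose = (1.5 / 2.828427) * 100 = 53.03

53.03 %


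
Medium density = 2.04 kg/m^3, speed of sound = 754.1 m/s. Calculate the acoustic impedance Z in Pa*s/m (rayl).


Given values:
  rho = 2.04 kg/m^3
  c = 754.1 m/s
Formula: Z = rho * c
Z = 2.04 * 754.1
Z = 1538.36

1538.36 rayl


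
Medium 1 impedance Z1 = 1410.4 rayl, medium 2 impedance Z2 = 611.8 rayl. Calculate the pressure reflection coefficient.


Given values:
  Z1 = 1410.4 rayl, Z2 = 611.8 rayl
Formula: R = (Z2 - Z1) / (Z2 + Z1)
Numerator: Z2 - Z1 = 611.8 - 1410.4 = -798.6
Denominator: Z2 + Z1 = 611.8 + 1410.4 = 2022.2
R = -798.6 / 2022.2 = -0.3949

-0.3949


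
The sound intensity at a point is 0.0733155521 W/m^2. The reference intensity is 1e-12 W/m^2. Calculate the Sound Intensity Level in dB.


Given values:
  I = 0.0733155521 W/m^2
  I_ref = 1e-12 W/m^2
Formula: SIL = 10 * log10(I / I_ref)
Compute ratio: I / I_ref = 73315552100
Compute log10: log10(73315552100) = 10.865196
Multiply: SIL = 10 * 10.865196 = 108.65

108.65 dB


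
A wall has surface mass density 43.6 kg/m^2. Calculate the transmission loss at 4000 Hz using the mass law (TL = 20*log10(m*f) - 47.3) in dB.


Given values:
  m = 43.6 kg/m^2, f = 4000 Hz
Formula: TL = 20 * log10(m * f) - 47.3
Compute m * f = 43.6 * 4000 = 174400.0
Compute log10(174400.0) = 5.241546
Compute 20 * 5.241546 = 104.8309
TL = 104.8309 - 47.3 = 57.53

57.53 dB


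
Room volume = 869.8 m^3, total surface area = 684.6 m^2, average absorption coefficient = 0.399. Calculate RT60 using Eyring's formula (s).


Given values:
  V = 869.8 m^3, S = 684.6 m^2, alpha = 0.399
Formula: RT60 = 0.161 * V / (-S * ln(1 - alpha))
Compute ln(1 - 0.399) = ln(0.601) = -0.50916
Denominator: -684.6 * -0.50916 = 348.5709
Numerator: 0.161 * 869.8 = 140.0378
RT60 = 140.0378 / 348.5709 = 0.402

0.402 s


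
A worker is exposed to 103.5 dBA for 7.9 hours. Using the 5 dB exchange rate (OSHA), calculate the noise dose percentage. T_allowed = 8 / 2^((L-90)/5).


Given values:
  L = 103.5 dBA, T = 7.9 hours
Formula: T_allowed = 8 / 2^((L - 90) / 5)
Compute exponent: (103.5 - 90) / 5 = 2.7
Compute 2^(2.7) = 6.498019
T_allowed = 8 / 6.498019 = 1.231144 hours
Dose = (T / T_allowed) * 100
Dose = (7.9 / 1.231144) * 100 = 641.68

641.68 %


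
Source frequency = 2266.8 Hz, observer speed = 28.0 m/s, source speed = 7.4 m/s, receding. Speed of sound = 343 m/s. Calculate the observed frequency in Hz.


Given values:
  f_s = 2266.8 Hz, v_o = 28.0 m/s, v_s = 7.4 m/s
  Direction: receding
Formula: f_o = f_s * (c - v_o) / (c + v_s)
Numerator: c - v_o = 343 - 28.0 = 315.0
Denominator: c + v_s = 343 + 7.4 = 350.4
f_o = 2266.8 * 315.0 / 350.4 = 2037.79

2037.79 Hz


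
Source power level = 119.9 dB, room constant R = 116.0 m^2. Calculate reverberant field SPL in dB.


Given values:
  Lw = 119.9 dB, R = 116.0 m^2
Formula: SPL = Lw + 10 * log10(4 / R)
Compute 4 / R = 4 / 116.0 = 0.034483
Compute 10 * log10(0.034483) = -14.6239
SPL = 119.9 + (-14.6239) = 105.28

105.28 dB


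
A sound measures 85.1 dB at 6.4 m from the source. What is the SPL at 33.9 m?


Given values:
  SPL1 = 85.1 dB, r1 = 6.4 m, r2 = 33.9 m
Formula: SPL2 = SPL1 - 20 * log10(r2 / r1)
Compute ratio: r2 / r1 = 33.9 / 6.4 = 5.2969
Compute log10: log10(5.2969) = 0.724022
Compute drop: 20 * 0.724022 = 14.4804
SPL2 = 85.1 - 14.4804 = 70.62

70.62 dB


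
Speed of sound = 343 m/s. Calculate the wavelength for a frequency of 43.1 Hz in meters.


Given values:
  c = 343 m/s, f = 43.1 Hz
Formula: lambda = c / f
lambda = 343 / 43.1
lambda = 7.9582

7.9582 m


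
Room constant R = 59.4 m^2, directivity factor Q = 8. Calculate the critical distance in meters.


Given values:
  R = 59.4 m^2, Q = 8
Formula: d_c = 0.141 * sqrt(Q * R)
Compute Q * R = 8 * 59.4 = 475.2
Compute sqrt(475.2) = 21.7991
d_c = 0.141 * 21.7991 = 3.074

3.074 m


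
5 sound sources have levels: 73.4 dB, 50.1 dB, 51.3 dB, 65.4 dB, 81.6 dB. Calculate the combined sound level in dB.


Formula: L_total = 10 * log10( sum(10^(Li/10)) )
  Source 1: 10^(73.4/10) = 21877616.2395
  Source 2: 10^(50.1/10) = 102329.2992
  Source 3: 10^(51.3/10) = 134896.2883
  Source 4: 10^(65.4/10) = 3467368.5045
  Source 5: 10^(81.6/10) = 144543977.0746
Sum of linear values = 170126187.4061
L_total = 10 * log10(170126187.4061) = 82.31

82.31 dB


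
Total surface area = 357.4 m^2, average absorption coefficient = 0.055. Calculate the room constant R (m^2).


Given values:
  S = 357.4 m^2, alpha = 0.055
Formula: R = S * alpha / (1 - alpha)
Numerator: 357.4 * 0.055 = 19.657
Denominator: 1 - 0.055 = 0.945
R = 19.657 / 0.945 = 20.8

20.8 m^2


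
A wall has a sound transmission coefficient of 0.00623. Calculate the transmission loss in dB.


Given values:
  tau = 0.00623
Formula: TL = 10 * log10(1 / tau)
Compute 1 / tau = 1 / 0.00623 = 160.5136
Compute log10(160.5136) = 2.205512
TL = 10 * 2.205512 = 22.06

22.06 dB


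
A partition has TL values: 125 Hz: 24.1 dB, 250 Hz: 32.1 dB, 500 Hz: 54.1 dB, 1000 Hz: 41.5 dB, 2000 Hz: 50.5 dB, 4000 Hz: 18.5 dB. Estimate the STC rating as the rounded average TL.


Given TL values at each frequency:
  125 Hz: 24.1 dB
  250 Hz: 32.1 dB
  500 Hz: 54.1 dB
  1000 Hz: 41.5 dB
  2000 Hz: 50.5 dB
  4000 Hz: 18.5 dB
Formula: STC ~ round(average of TL values)
Sum = 24.1 + 32.1 + 54.1 + 41.5 + 50.5 + 18.5 = 220.8
Average = 220.8 / 6 = 36.8
Rounded: 37

37
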